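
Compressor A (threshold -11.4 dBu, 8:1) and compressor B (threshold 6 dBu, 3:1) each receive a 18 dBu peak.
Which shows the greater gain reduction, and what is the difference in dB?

A, by 17.725 dB

A: GR = 29.4 − 29.4/8 = 25.725 dB.
B: GR = 12 − 12/3 = 8 dB.
A applies 17.725 dB more gain reduction.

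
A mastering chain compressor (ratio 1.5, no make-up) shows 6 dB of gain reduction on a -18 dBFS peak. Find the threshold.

-36 dBFS

Gain reduction = -18 − (-24) = 6 dB; output overshoot = GR / (R − 1) = 6 / 0.5 = 12 dB.
Threshold = output − output overshoot = -24 − 12 = -36 dBFS.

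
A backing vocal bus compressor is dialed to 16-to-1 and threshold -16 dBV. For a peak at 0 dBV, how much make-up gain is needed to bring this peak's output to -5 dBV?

Without make-up, output = threshold + overshoot/16 = -16 + 1 = -15 dBV.
Gap to target: 10 dB.

10 dB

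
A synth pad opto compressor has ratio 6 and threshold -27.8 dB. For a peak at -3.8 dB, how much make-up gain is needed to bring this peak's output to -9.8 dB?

14 dB

Without make-up, output = threshold + overshoot/6 = -27.8 + 4 = -23.8 dB.
Gap to target: 14 dB.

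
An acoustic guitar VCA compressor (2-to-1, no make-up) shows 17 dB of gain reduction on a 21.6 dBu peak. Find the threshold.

-12.4 dBu

Gain reduction = 21.6 − 4.6 = 17 dB; output overshoot = GR / (R − 1) = 17 / 1 = 17 dB.
Threshold = output − output overshoot = 4.6 − 17 = -12.4 dBu.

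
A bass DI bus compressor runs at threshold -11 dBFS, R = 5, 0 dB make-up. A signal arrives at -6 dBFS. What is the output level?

-10 dBFS

Overshoot: -6 − (-11) = 5 dB.
At 5:1 the overshoot is divided by 5, leaving 1 dB above threshold.
That puts the output at -10 dBFS.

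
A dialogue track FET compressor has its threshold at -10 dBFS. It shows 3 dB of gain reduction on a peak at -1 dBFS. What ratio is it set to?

1.5:1

Input overshoot = -1 − (-10) = 9 dB.
Output overshoot = 9 − 3 = 6 dB.
Ratio = input overshoot / output overshoot = 9 / 6 = 1.5.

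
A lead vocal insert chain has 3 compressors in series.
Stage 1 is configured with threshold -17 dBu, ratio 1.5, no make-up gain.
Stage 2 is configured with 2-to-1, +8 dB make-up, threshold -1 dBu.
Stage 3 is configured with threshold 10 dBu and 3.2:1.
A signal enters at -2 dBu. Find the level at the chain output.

1 dBu

Stage 1: -2 dBu is 15 dB over -17 dBu; at 1.5:1 that becomes 10 dB over, giving -7 dBu.
Stage 2: below threshold (-7 ≤ -1); passes unchanged; make-up brings it to 1 dBu.
Stage 3: below threshold (1 ≤ 10); passes unchanged; output 1 dBu.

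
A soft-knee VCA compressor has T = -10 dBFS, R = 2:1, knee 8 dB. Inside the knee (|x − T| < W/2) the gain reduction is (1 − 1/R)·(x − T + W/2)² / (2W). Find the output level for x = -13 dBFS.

x − T + W/2 = -13 − (-10) + 4 = 1.
GR = (1 − 1/2) × 1² / 16 = 0.5 × 1 / 16 = 0.03125 dB.
Output = -13 − 0.03125 = -13.03125 dBFS.

-13.03125 dBFS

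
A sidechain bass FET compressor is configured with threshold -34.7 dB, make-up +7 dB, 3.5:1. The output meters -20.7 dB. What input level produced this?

-10.2 dB

Remove make-up: -20.7 − 7 = -27.7 dB.
Post-compression overshoot = -27.7 − (-34.7) = 7 dB.
Input overshoot = R × output overshoot = 24.5 dB → input = -34.7 + 24.5 = -10.2 dB.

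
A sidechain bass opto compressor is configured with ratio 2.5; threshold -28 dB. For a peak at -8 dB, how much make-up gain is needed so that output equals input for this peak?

Overshoot 20 dB → 20/2.5 = 8 dB after compression, so the compressed level is -28 + 8 = -20 dB.
Make-up = target − compressed = -8 − (-20) = 12 dB.

12 dB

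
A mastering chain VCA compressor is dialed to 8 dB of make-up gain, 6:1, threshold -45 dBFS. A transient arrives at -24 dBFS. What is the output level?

-24 dBFS sits 21 dB over threshold.
The 21 dB excess becomes 3.5 dB after 6:1 reduction.
That puts the output at -41.5 dBFS; make-up adds 8 dB, giving -33.5 dBFS.

-33.5 dBFS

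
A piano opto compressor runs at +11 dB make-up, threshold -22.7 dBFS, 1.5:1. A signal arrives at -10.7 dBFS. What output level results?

-3.7 dBFS

The input is 12 dB above the -22.7 dBFS threshold.
At 1.5:1 the overshoot is divided by 1.5, leaving 8 dB above threshold.
Output = -22.7 + 8 = -14.7 dBFS; make-up adds 11 dB, giving -3.7 dBFS.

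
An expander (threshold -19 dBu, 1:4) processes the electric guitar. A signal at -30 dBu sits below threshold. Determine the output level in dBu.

Undershoot = (-19) − (-30) = 11 dB.
At 1:4, that expands to 44 dB under threshold.
Output = -19 − 44 = -63 dBu.

-63 dBu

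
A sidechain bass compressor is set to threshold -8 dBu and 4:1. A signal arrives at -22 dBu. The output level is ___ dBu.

-22 dBu is 14 dB below the -8 dBu threshold, so no gain reduction is applied.
Output = input = -22 dBu.

-22 dBu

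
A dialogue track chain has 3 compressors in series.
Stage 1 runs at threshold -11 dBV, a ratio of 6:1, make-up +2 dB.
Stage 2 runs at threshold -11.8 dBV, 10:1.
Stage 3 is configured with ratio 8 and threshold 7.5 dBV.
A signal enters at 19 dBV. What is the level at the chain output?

-11.02 dBV

Stage 1: 19 dBV is 30 dB over -11 dBV; at 6:1 that becomes 5 dB over, giving -6 dBV; +2 dB make-up → -4 dBV.
Stage 2: overshoot 7.8 dB → 7.8/10 = 0.78 dB → -11.02 dBV.
Stage 3: below threshold (-11.02 ≤ 7.5); passes unchanged; output -11.02 dBV.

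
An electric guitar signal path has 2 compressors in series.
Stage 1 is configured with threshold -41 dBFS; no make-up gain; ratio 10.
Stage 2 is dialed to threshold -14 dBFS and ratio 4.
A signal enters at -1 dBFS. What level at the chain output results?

Stage 1: 40 dB above -41 dBFS, reduced 10:1 to 4 dB above → -37 dBFS.
Stage 2: below threshold (-37 ≤ -14); passes unchanged; output -37 dBFS.

-37 dBFS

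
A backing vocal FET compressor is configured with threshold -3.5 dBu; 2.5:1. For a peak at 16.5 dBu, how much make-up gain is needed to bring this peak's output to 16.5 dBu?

12 dB

The peak compresses to -3.5 + 20/2.5 = 4.5 dBu.
To reach 16.5 dBu requires 16.5 − 4.5 = 12 dB of make-up.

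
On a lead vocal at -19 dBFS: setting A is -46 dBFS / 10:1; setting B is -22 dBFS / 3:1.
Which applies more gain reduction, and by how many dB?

A, by 22.3 dB

A: overshoot 27 dB → output overshoot 2.7 dB → GR 24.3 dB.
B: overshoot 3 dB → output overshoot 1 dB → GR 2 dB.
A applies 22.3 dB more gain reduction.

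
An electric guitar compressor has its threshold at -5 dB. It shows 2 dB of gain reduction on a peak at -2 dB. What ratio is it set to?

Input overshoot = -2 − (-5) = 3 dB.
Output overshoot = 3 − 2 = 1 dB.
Ratio = input overshoot / output overshoot = 3 / 1 = 3.

3:1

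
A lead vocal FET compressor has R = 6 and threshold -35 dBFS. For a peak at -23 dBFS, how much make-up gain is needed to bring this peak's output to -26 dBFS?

The peak compresses to -35 + 12/6 = -33 dBFS.
To reach -26 dBFS requires -26 − (-33) = 7 dB of make-up.

7 dB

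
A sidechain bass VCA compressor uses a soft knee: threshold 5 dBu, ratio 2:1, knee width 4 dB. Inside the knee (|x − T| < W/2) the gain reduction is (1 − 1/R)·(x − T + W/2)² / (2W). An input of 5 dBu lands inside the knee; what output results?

4.75 dBu

x − T + W/2 = 5 − 5 + 2 = 2.
GR = (1 − 1/2) × 2² / 8 = 0.5 × 4 / 8 = 0.25 dB.
Output = 5 − 0.25 = 4.75 dBu.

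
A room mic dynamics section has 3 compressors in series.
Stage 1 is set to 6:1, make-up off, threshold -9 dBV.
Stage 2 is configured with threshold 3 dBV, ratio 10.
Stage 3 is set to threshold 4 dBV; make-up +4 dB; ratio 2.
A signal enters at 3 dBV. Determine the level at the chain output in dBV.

Stage 1: 3 dBV is 12 dB over -9 dBV; at 6:1 that becomes 2 dB over, giving -7 dBV.
Stage 2: -7 dBV ≤ 3 dBV, so stage 2 doesn't engage; output -7 dBV.
Stage 3: -7 dBV is at or below the 4 dBV threshold — no compression; make-up brings it to -3 dBV.

-3 dBV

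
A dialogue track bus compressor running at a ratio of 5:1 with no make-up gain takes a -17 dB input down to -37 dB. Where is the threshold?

Gain reduction = -17 − (-37) = 20 dB; output overshoot = GR / (R − 1) = 20 / 4 = 5 dB.
Threshold = output − output overshoot = -37 − 5 = -42 dB.

-42 dB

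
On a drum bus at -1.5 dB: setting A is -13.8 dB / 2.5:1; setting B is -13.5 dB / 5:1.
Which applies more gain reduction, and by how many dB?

B, by 2.22 dB

A: GR = 12.3 − 12.3/2.5 = 7.38 dB.
B: GR = 12 − 12/5 = 9.6 dB.
Difference: 2.22 dB in favour of B.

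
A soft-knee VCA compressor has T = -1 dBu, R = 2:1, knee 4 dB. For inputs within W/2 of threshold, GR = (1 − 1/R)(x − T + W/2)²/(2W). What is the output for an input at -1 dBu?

-1.25 dBu

x − T + W/2 = -1 − (-1) + 2 = 2.
GR = (1 − 1/2) × 2² / 8 = 0.5 × 4 / 8 = 0.25 dB.
Output = -1 − 0.25 = -1.25 dBu.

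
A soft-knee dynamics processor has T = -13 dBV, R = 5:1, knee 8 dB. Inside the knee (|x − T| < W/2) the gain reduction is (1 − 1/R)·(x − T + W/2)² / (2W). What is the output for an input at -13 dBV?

x − T + W/2 = -13 − (-13) + 4 = 4.
GR = (1 − 1/5) × 4² / 16 = 0.8 × 16 / 16 = 0.8 dB.
Output = -13 − 0.8 = -13.8 dBV.

-13.8 dBV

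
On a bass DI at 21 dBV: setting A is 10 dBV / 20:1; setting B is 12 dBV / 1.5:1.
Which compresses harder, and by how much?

A, by 7.45 dB

A: 11 dB over, compressed to 0.55 dB over, so 10.45 dB of GR.
B: 9 dB over, compressed to 6 dB over, so 3 dB of GR.
Difference: 7.45 dB in favour of A.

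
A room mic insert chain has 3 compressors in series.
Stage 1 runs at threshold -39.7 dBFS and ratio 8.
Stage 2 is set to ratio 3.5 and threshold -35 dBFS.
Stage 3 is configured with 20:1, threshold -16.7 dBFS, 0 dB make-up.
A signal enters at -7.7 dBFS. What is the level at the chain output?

-35.7 dBFS

Stage 1: 32 dB above -39.7 dBFS, reduced 8:1 to 4 dB above → -35.7 dBFS.
Stage 2: below threshold (-35.7 ≤ -35); passes unchanged; output -35.7 dBFS.
Stage 3: below threshold (-35.7 ≤ -16.7); passes unchanged; output -35.7 dBFS.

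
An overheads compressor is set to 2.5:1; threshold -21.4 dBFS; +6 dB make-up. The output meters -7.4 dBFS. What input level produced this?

Before make-up, the level was -7.4 − 6 = -13.4 dBFS.
Post-compression overshoot = -13.4 − (-21.4) = 8 dB.
Input overshoot = R × output overshoot = 20 dB → input = -21.4 + 20 = -1.4 dBFS.

-1.4 dBFS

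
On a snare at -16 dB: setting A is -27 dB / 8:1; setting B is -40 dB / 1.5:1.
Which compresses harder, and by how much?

A: GR = 11 − 11/8 = 9.625 dB.
B: GR = 24 − 24/1.5 = 8 dB.
A applies 1.625 dB more gain reduction.

A, by 1.625 dB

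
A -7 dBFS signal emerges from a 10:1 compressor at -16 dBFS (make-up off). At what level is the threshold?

Gain reduction = -7 − (-16) = 9 dB; output overshoot = GR / (R − 1) = 9 / 9 = 1 dB.
Threshold = output − output overshoot = -16 − 1 = -17 dBFS.

-17 dBFS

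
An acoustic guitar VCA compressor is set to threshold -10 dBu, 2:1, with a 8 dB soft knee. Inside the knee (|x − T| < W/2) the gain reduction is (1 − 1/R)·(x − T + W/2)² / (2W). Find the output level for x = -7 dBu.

-8.53125 dBu

x − T + W/2 = -7 − (-10) + 4 = 7.
GR = (1 − 1/2) × 7² / 16 = 0.5 × 49 / 16 = 1.53125 dB.
Output = -7 − 1.53125 = -8.53125 dBu.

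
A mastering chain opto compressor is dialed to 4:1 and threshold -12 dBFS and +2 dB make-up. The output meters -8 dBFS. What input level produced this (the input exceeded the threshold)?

-4 dBFS

Before make-up, the level was -8 − 2 = -10 dBFS.
Post-compression overshoot = -10 − (-12) = 2 dB.
Before 4:1 compression the overshoot was 2 × 4 = 8 dB, so input = -12 + 8 = -4 dBFS.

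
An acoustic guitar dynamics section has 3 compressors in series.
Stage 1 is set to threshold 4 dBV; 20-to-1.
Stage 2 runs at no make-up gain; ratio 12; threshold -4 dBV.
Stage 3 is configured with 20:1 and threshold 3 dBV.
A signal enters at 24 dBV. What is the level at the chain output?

Stage 1: overshoot 20 dB → 20/20 = 1 dB → 5 dBV.
Stage 2: overshoot 9 dB → 9/12 = 0.75 dB → -3.25 dBV.
Stage 3: -3.25 dBV is at or below the 3 dBV threshold — no compression; output -3.25 dBV.

-3.25 dBV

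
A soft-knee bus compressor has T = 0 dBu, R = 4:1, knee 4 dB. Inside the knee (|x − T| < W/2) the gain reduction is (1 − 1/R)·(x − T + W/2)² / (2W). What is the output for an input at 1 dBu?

0.15625 dBu

x − T + W/2 = 1 − 0 + 2 = 3.
GR = (1 − 1/4) × 3² / 8 = 0.75 × 9 / 8 = 0.84375 dB.
Output = 1 − 0.84375 = 0.15625 dBu.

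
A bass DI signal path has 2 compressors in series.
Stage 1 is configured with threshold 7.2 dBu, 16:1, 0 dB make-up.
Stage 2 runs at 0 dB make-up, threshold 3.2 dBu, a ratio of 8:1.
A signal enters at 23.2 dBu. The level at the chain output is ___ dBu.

Stage 1: 16 dB above 7.2 dBu, reduced 16:1 to 1 dB above → 8.2 dBu.
Stage 2: 8.2 dBu is 5 dB over 3.2 dBu; at 8:1 that becomes 0.625 dB over, giving 3.825 dBu.

3.825 dBu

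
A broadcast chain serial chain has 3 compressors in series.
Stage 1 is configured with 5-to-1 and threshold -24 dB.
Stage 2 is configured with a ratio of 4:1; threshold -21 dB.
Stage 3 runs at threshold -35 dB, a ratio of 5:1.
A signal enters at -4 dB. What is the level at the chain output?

-32.15 dB

Stage 1: -4 dB is 20 dB over -24 dB; at 5:1 that becomes 4 dB over, giving -20 dB.
Stage 2: -20 dB is 1 dB over -21 dB; at 4:1 that becomes 0.25 dB over, giving -20.75 dB.
Stage 3: overshoot 14.25 dB → 14.25/5 = 2.85 dB → -32.15 dB.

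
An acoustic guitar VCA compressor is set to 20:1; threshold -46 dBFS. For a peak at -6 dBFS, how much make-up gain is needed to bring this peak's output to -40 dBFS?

4 dB

Overshoot 40 dB → 40/20 = 2 dB after compression, so the compressed level is -46 + 2 = -44 dBFS.
Make-up = target − compressed = -40 − (-44) = 4 dB.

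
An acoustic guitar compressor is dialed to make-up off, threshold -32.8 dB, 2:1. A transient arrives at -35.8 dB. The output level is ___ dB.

-35.8 dB

-35.8 dB is 3 dB below the -32.8 dB threshold, so no gain reduction is applied.
Output = input = -35.8 dB.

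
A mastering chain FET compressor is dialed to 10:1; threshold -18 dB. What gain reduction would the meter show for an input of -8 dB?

9 dB

Overshoot = -8 − (-18) = 10 dB.
After 10:1 compression the overshoot becomes 10/10 = 1 dB.
GR = overshoot in − overshoot out = 10 − 1 = 9 dB.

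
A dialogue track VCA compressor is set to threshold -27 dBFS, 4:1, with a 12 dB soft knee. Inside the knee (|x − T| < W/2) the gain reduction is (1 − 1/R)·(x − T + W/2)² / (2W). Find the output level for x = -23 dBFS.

-26.125 dBFS

x − T + W/2 = -23 − (-27) + 6 = 10.
GR = (1 − 1/4) × 10² / 24 = 0.75 × 100 / 24 = 3.125 dB.
Output = -23 − 3.125 = -26.125 dBFS.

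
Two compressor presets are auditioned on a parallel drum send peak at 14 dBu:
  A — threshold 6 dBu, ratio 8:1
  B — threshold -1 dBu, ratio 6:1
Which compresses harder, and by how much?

A: 8 dB over, compressed to 1 dB over, so 7 dB of GR.
B: 15 dB over, compressed to 2.5 dB over, so 12.5 dB of GR.
Difference: 5.5 dB in favour of B.

B, by 5.5 dB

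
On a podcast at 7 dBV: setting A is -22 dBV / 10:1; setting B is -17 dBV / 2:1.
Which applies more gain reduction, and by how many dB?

A, by 14.1 dB

A: GR = 29 − 29/10 = 26.1 dB.
B: GR = 24 − 24/2 = 12 dB.
Difference: 14.1 dB in favour of A.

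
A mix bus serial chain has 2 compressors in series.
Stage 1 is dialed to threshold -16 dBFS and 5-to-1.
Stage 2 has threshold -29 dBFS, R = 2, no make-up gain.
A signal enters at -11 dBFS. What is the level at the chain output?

Stage 1: 5 dB above -16 dBFS, reduced 5:1 to 1 dB above → -15 dBFS.
Stage 2: -15 dBFS is 14 dB over -29 dBFS; at 2:1 that becomes 7 dB over, giving -22 dBFS.

-22 dBFS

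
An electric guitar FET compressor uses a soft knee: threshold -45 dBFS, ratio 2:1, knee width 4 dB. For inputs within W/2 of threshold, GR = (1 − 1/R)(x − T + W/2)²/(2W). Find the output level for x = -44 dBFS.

x − T + W/2 = -44 − (-45) + 2 = 3.
GR = (1 − 1/2) × 3² / 8 = 0.5 × 9 / 8 = 0.5625 dB.
Output = -44 − 0.5625 = -44.5625 dBFS.

-44.5625 dBFS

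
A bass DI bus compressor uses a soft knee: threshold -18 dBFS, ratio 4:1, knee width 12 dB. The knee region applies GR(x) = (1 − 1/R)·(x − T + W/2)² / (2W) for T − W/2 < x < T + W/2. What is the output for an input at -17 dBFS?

-18.53125 dBFS

x − T + W/2 = -17 − (-18) + 6 = 7.
GR = (1 − 1/4) × 7² / 24 = 0.75 × 49 / 24 = 1.53125 dB.
Output = -17 − 1.53125 = -18.53125 dBFS.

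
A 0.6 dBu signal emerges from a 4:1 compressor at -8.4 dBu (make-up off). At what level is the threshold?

-11.4 dBu

Input is 12 dB above T (since output overshoot × R = input overshoot: (-8.4 − T)·4 = 0.6 − T gives T = -11.4 dBu).
Check: -11.4 + (0.6 − (-11.4))/4 = -11.4 + 3 = -8.4 dBu. ✓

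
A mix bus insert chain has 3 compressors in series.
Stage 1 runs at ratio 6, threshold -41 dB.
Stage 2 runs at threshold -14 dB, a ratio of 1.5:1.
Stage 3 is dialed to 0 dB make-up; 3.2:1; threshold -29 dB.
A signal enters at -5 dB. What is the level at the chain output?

Stage 1: -5 dB is 36 dB over -41 dB; at 6:1 that becomes 6 dB over, giving -35 dB.
Stage 2: -35 dB ≤ -14 dB, so stage 2 doesn't engage; output -35 dB.
Stage 3: -35 dB ≤ -29 dB, so stage 3 doesn't engage; output -35 dB.

-35 dB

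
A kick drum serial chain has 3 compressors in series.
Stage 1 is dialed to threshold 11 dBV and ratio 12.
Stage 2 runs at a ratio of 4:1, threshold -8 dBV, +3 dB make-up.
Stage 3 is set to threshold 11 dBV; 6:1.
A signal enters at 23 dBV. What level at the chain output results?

0 dBV

Stage 1: 12 dB above 11 dBV, reduced 12:1 to 1 dB above → 12 dBV.
Stage 2: 20 dB above -8 dBV, reduced 4:1 to 5 dB above → -3 dBV; +3 dB make-up → 0 dBV.
Stage 3: 0 dBV ≤ 11 dBV, so stage 3 doesn't engage; output 0 dBV.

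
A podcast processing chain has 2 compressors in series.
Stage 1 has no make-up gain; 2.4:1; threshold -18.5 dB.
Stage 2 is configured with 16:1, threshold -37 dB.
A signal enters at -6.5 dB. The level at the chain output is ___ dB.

-35.53125 dB

Stage 1: 12 dB above -18.5 dB, reduced 2.4:1 to 5 dB above → -13.5 dB.
Stage 2: overshoot 23.5 dB → 23.5/16 = 1.46875 dB → -35.53125 dB.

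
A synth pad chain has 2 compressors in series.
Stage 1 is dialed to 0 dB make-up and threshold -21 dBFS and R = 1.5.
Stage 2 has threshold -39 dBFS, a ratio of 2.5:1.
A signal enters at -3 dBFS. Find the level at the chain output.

Stage 1: overshoot 18 dB → 18/1.5 = 12 dB → -9 dBFS.
Stage 2: 30 dB above -39 dBFS, reduced 2.5:1 to 12 dB above → -27 dBFS.

-27 dBFS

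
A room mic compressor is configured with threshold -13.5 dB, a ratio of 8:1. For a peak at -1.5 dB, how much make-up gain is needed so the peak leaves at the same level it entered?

Overshoot 12 dB → 12/8 = 1.5 dB after compression, so the compressed level is -13.5 + 1.5 = -12 dB.
Make-up = target − compressed = -1.5 − (-12) = 10.5 dB.

10.5 dB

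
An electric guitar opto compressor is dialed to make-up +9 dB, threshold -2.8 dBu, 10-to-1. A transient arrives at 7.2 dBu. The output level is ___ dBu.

7.2 dBu

The input is 10 dB above the -2.8 dBu threshold.
10:1 compression reduces that to 10/10 = 1 dB over.
Output = -2.8 + 1 = -1.8 dBu; make-up adds 9 dB, giving 7.2 dBu.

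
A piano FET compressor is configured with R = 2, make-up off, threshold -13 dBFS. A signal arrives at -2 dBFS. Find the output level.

Overshoot: -2 − (-13) = 11 dB.
At 2:1 the overshoot is divided by 2, leaving 5.5 dB above threshold.
Output = -13 + 5.5 = -7.5 dBFS.

-7.5 dBFS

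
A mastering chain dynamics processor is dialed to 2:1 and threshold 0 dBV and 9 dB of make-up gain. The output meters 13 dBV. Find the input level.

Remove make-up: 13 − 9 = 4 dBV.
The compressed level sits 4 − 0 = 4 dB over threshold.
Input overshoot = R × output overshoot = 8 dB → input = 0 + 8 = 8 dBV.

8 dBV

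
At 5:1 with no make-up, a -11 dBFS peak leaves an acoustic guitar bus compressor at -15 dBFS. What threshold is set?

-16 dBFS

Let T be the threshold. Output overshoot = (input overshoot)/R, so -15 − T = (-11 − T)/5.
5·(-15 − T) = -11 − T → 4·T = -75 − (-11) = -64.
T = -64/4 = -16 dBFS.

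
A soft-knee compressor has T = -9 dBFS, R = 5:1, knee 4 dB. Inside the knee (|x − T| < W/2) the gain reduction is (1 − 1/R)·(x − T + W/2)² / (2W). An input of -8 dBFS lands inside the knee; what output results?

x − T + W/2 = -8 − (-9) + 2 = 3.
GR = (1 − 1/5) × 3² / 8 = 0.8 × 9 / 8 = 0.9 dB.
Output = -8 − 0.9 = -8.9 dBFS.

-8.9 dBFS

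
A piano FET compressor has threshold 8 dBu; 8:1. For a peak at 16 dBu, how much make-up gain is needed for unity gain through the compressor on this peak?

Overshoot 8 dB → 8/8 = 1 dB after compression, so the compressed level is 8 + 1 = 9 dBu.
Make-up = target − compressed = 16 − 9 = 7 dB.

7 dB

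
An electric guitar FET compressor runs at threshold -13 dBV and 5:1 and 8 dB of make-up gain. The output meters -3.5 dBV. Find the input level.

Remove make-up: -3.5 − 8 = -11.5 dBV.
Post-compression overshoot = -11.5 − (-13) = 1.5 dB.
Before 5:1 compression the overshoot was 1.5 × 5 = 7.5 dB, so input = -13 + 7.5 = -5.5 dBV.

-5.5 dBV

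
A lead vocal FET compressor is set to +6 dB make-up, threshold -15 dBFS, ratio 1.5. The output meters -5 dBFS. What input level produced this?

-9 dBFS

Stripping the +6 dB make-up gives -11 dBFS at the gain stage.
That's 4 dB above the -15 dBFS threshold.
Undo the ratio: input overshoot = 4 × 1.5 = 6 dB, giving input = -9 dBFS.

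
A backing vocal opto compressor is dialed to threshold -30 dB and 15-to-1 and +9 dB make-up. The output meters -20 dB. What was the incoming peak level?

Stripping the +9 dB make-up gives -29 dB at the gain stage.
That's 1 dB above the -30 dB threshold.
Undo the ratio: input overshoot = 1 × 15 = 15 dB, giving input = -15 dB.

-15 dB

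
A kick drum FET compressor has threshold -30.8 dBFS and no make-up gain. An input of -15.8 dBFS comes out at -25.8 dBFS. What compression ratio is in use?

3:1

Input overshoot = -15.8 − (-30.8) = 15 dB; output overshoot = -25.8 − (-30.8) = 5 dB.
Ratio = 15 / 5 = 3.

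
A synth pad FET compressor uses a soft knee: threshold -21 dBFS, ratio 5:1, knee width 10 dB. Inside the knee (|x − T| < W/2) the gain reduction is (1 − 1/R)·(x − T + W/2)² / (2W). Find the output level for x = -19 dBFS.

-20.96 dBFS

x − T + W/2 = -19 − (-21) + 5 = 7.
GR = (1 − 1/5) × 7² / 20 = 0.8 × 49 / 20 = 1.96 dB.
Output = -19 − 1.96 = -20.96 dBFS.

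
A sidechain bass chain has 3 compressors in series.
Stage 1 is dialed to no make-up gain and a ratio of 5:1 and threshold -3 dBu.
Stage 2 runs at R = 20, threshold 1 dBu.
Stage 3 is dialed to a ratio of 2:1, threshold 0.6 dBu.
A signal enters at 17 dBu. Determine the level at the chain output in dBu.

Stage 1: 17 dBu is 20 dB over -3 dBu; at 5:1 that becomes 4 dB over, giving 1 dBu.
Stage 2: 1 dBu is at or below the 1 dBu threshold — no compression; output 1 dBu.
Stage 3: 1 dBu is 0.4 dB over 0.6 dBu; at 2:1 that becomes 0.2 dB over, giving 0.8 dBu.

0.8 dBu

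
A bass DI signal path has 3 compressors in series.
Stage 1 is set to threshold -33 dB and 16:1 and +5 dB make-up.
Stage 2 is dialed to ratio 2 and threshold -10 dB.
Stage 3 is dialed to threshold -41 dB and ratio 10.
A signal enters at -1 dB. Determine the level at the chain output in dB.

Stage 1: overshoot 32 dB → 32/16 = 2 dB → -31 dB; +5 dB make-up → -26 dB.
Stage 2: -26 dB ≤ -10 dB, so stage 2 doesn't engage; output -26 dB.
Stage 3: -26 dB is 15 dB over -41 dB; at 10:1 that becomes 1.5 dB over, giving -39.5 dB.

-39.5 dB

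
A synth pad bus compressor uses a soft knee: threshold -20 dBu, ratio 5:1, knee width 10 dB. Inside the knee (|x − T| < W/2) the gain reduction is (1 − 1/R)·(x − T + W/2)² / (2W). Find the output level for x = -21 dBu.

-21.64 dBu

x − T + W/2 = -21 − (-20) + 5 = 4.
GR = (1 − 1/5) × 4² / 20 = 0.8 × 16 / 20 = 0.64 dB.
Output = -21 − 0.64 = -21.64 dBu.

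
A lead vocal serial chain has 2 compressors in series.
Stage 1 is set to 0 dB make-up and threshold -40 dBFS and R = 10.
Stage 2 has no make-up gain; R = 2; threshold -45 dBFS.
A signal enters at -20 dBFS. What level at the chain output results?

Stage 1: 20 dB above -40 dBFS, reduced 10:1 to 2 dB above → -38 dBFS.
Stage 2: -38 dBFS is 7 dB over -45 dBFS; at 2:1 that becomes 3.5 dB over, giving -41.5 dBFS.

-41.5 dBFS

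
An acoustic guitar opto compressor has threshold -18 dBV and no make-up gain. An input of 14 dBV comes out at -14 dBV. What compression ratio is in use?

8:1

Input overshoot = 14 − (-18) = 32 dB; output overshoot = -14 − (-18) = 4 dB.
Ratio = 32 / 4 = 8.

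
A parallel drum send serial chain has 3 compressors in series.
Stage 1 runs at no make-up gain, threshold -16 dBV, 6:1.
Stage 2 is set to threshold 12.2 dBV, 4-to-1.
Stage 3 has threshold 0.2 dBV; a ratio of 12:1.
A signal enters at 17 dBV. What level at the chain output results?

-10.5 dBV

Stage 1: overshoot 33 dB → 33/6 = 5.5 dB → -10.5 dBV.
Stage 2: below threshold (-10.5 ≤ 12.2); passes unchanged; output -10.5 dBV.
Stage 3: below threshold (-10.5 ≤ 0.2); passes unchanged; output -10.5 dBV.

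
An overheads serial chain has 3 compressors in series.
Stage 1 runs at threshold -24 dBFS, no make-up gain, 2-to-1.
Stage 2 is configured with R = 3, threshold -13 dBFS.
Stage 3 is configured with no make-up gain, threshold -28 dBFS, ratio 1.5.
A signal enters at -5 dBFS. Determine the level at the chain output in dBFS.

-19 dBFS

Stage 1: overshoot 19 dB → 19/2 = 9.5 dB → -14.5 dBFS.
Stage 2: -14.5 dBFS ≤ -13 dBFS, so stage 2 doesn't engage; output -14.5 dBFS.
Stage 3: -14.5 dBFS is 13.5 dB over -28 dBFS; at 1.5:1 that becomes 9 dB over, giving -19 dBFS.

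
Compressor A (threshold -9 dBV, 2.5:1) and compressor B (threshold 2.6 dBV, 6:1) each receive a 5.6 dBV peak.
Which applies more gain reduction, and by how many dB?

A: 14.6 dB over, compressed to 5.84 dB over, so 8.76 dB of GR.
B: 3 dB over, compressed to 0.5 dB over, so 2.5 dB of GR.
Difference: 6.26 dB in favour of A.

A, by 6.26 dB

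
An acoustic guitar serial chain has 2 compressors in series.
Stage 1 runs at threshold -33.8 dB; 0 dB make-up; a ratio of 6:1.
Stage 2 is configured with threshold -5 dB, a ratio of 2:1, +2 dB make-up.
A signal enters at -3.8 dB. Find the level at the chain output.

Stage 1: -3.8 dB is 30 dB over -33.8 dB; at 6:1 that becomes 5 dB over, giving -28.8 dB.
Stage 2: below threshold (-28.8 ≤ -5); passes unchanged; make-up brings it to -26.8 dB.

-26.8 dB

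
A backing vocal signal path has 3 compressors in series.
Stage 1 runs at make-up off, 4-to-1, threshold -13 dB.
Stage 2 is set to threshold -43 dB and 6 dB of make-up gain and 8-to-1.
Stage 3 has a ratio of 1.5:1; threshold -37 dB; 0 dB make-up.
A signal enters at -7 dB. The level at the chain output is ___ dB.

-34.375 dB

Stage 1: overshoot 6 dB → 6/4 = 1.5 dB → -11.5 dB.
Stage 2: -11.5 dB is 31.5 dB over -43 dB; at 8:1 that becomes 3.9375 dB over, giving -39.0625 dB; +6 dB make-up → -33.0625 dB.
Stage 3: -33.0625 dB is 3.9375 dB over -37 dB; at 1.5:1 that becomes 2.625 dB over, giving -34.375 dB.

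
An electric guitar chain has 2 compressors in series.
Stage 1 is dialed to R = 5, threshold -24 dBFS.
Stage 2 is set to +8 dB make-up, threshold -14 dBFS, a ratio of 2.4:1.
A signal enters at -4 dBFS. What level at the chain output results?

-12 dBFS

Stage 1: overshoot 20 dB → 20/5 = 4 dB → -20 dBFS.
Stage 2: -20 dBFS ≤ -14 dBFS, so stage 2 doesn't engage; make-up brings it to -12 dBFS.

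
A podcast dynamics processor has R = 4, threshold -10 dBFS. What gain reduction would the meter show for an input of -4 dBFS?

-4 dBFS exceeds the threshold by 6 dB.
A 4:1 ratio leaves 1.5 dB of that excess.
Gain reduction = 6 − 1.5 = 4.5 dB.

4.5 dB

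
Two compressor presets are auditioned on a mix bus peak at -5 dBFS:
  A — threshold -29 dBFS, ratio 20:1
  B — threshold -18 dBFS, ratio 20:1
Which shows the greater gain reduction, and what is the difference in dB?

A: 24 dB over, compressed to 1.2 dB over, so 22.8 dB of GR.
B: 13 dB over, compressed to 0.65 dB over, so 12.35 dB of GR.
Difference: 10.45 dB in favour of A.

A, by 10.45 dB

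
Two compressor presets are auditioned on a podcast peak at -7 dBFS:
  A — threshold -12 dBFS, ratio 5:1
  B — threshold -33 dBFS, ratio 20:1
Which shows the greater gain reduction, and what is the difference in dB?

A: overshoot 5 dB → output overshoot 1 dB → GR 4 dB.
B: overshoot 26 dB → output overshoot 1.3 dB → GR 24.7 dB.
B applies 20.7 dB more gain reduction.

B, by 20.7 dB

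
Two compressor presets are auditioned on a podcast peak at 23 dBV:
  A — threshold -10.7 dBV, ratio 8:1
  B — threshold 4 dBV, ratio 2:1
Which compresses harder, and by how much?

A, by 19.9875 dB

A: overshoot 33.7 dB → output overshoot 4.2125 dB → GR 29.4875 dB.
B: overshoot 19 dB → output overshoot 9.5 dB → GR 9.5 dB.
A applies 19.9875 dB more gain reduction.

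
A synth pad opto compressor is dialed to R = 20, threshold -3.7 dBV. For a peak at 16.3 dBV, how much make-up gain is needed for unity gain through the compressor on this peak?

19 dB

The peak compresses to -3.7 + 20/20 = -2.7 dBV.
To reach 16.3 dBV requires 16.3 − (-2.7) = 19 dB of make-up.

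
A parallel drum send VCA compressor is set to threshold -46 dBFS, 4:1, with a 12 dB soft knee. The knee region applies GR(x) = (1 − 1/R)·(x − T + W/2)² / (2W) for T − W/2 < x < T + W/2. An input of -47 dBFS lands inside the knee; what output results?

-47.78125 dBFS

x − T + W/2 = -47 − (-46) + 6 = 5.
GR = (1 − 1/4) × 5² / 24 = 0.75 × 25 / 24 = 0.78125 dB.
Output = -47 − 0.78125 = -47.78125 dBFS.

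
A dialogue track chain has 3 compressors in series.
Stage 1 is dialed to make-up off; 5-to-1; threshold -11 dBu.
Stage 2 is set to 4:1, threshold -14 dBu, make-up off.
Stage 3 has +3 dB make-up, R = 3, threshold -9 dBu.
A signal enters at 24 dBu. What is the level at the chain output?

-8.5 dBu

Stage 1: 35 dB above -11 dBu, reduced 5:1 to 7 dB above → -4 dBu.
Stage 2: -4 dBu is 10 dB over -14 dBu; at 4:1 that becomes 2.5 dB over, giving -11.5 dBu.
Stage 3: below threshold (-11.5 ≤ -9); passes unchanged; make-up brings it to -8.5 dBu.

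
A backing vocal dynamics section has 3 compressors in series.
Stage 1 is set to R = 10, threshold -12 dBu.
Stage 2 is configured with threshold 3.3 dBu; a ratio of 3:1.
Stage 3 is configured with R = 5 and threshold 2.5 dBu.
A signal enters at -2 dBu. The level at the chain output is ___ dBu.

-11 dBu

Stage 1: -2 dBu is 10 dB over -12 dBu; at 10:1 that becomes 1 dB over, giving -11 dBu.
Stage 2: below threshold (-11 ≤ 3.3); passes unchanged; output -11 dBu.
Stage 3: -11 dBu ≤ 2.5 dBu, so stage 3 doesn't engage; output -11 dBu.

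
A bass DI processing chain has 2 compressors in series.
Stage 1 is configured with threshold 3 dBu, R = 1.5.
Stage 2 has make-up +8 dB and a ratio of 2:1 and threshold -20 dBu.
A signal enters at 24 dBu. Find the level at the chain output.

Stage 1: 24 dBu is 21 dB over 3 dBu; at 1.5:1 that becomes 14 dB over, giving 17 dBu.
Stage 2: overshoot 37 dB → 37/2 = 18.5 dB → -1.5 dBu; +8 dB make-up → 6.5 dBu.

6.5 dBu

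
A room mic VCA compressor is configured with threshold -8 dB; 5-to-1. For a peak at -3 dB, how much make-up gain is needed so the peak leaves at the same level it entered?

4 dB

Overshoot 5 dB → 5/5 = 1 dB after compression, so the compressed level is -8 + 1 = -7 dB.
Make-up = target − compressed = -3 − (-7) = 4 dB.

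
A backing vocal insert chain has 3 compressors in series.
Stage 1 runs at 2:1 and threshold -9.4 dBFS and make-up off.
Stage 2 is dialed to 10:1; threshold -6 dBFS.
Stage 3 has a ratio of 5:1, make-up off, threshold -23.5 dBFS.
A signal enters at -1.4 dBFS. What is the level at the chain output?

Stage 1: overshoot 8 dB → 8/2 = 4 dB → -5.4 dBFS.
Stage 2: overshoot 0.6 dB → 0.6/10 = 0.06 dB → -5.94 dBFS.
Stage 3: 17.56 dB above -23.5 dBFS, reduced 5:1 to 3.512 dB above → -19.988 dBFS.

-19.988 dBFS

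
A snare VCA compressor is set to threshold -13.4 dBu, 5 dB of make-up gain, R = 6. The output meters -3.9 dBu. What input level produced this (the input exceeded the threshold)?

13.6 dBu

Before make-up, the level was -3.9 − 5 = -8.9 dBu.
The compressed level sits -8.9 − (-13.4) = 4.5 dB over threshold.
Before 6:1 compression the overshoot was 4.5 × 6 = 27 dB, so input = -13.4 + 27 = 13.6 dBu.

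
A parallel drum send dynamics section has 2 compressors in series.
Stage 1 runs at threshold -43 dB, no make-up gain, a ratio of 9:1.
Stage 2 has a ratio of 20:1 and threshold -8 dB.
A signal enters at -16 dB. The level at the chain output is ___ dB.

-40 dB

Stage 1: overshoot 27 dB → 27/9 = 3 dB → -40 dB.
Stage 2: below threshold (-40 ≤ -8); passes unchanged; output -40 dB.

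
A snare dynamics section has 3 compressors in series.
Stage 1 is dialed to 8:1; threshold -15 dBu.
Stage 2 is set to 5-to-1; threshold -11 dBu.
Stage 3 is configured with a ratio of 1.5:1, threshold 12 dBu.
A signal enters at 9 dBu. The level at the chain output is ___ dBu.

-12 dBu

Stage 1: overshoot 24 dB → 24/8 = 3 dB → -12 dBu.
Stage 2: -12 dBu is at or below the -11 dBu threshold — no compression; output -12 dBu.
Stage 3: -12 dBu is at or below the 12 dBu threshold — no compression; output -12 dBu.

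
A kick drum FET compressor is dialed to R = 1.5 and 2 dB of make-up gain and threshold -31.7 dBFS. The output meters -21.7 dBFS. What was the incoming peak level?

-19.7 dBFS

Stripping the +2 dB make-up gives -23.7 dBFS at the gain stage.
Post-compression overshoot = -23.7 − (-31.7) = 8 dB.
Before 1.5:1 compression the overshoot was 8 × 1.5 = 12 dB, so input = -31.7 + 12 = -19.7 dBFS.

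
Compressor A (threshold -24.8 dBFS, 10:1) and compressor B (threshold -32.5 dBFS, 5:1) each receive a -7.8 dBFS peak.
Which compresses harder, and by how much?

B, by 4.46 dB

A: overshoot 17 dB → output overshoot 1.7 dB → GR 15.3 dB.
B: overshoot 24.7 dB → output overshoot 4.94 dB → GR 19.76 dB.
B reduces 4.46 dB more.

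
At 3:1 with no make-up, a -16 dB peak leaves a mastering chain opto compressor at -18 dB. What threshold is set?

-19 dB

Input is 3 dB above T (since output overshoot × R = input overshoot: (-18 − T)·3 = -16 − T gives T = -19 dB).
Check: -19 + (-16 − (-19))/3 = -19 + 1 = -18 dB. ✓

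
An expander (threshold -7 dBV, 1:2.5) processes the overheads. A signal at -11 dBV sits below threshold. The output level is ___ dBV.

Undershoot = (-7) − (-11) = 4 dB.
At 1:2.5, that expands to 10 dB under threshold.
Output = -7 − 10 = -17 dBV.

-17 dBV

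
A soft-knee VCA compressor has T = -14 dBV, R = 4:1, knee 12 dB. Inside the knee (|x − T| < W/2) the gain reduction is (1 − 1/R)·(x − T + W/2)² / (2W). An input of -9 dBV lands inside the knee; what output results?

x − T + W/2 = -9 − (-14) + 6 = 11.
GR = (1 − 1/4) × 11² / 24 = 0.75 × 121 / 24 = 3.78125 dB.
Output = -9 − 3.78125 = -12.78125 dBV.

-12.78125 dBV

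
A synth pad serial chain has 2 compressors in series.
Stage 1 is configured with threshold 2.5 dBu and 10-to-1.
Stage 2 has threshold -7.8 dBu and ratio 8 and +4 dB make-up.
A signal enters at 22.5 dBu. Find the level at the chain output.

-2.2625 dBu

Stage 1: overshoot 20 dB → 20/10 = 2 dB → 4.5 dBu.
Stage 2: overshoot 12.3 dB → 12.3/8 = 1.5375 dB → -6.2625 dBu; +4 dB make-up → -2.2625 dBu.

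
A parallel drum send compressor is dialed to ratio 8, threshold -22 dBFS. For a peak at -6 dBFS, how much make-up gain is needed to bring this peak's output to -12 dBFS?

The peak compresses to -22 + 16/8 = -20 dBFS.
To reach -12 dBFS requires -12 − (-20) = 8 dB of make-up.

8 dB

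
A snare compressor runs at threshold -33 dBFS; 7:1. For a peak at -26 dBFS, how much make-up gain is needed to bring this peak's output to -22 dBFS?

Without make-up, output = threshold + overshoot/7 = -33 + 1 = -32 dBFS.
Gap to target: 10 dB.

10 dB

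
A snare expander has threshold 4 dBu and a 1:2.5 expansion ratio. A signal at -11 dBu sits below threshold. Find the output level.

Undershoot = 4 − (-11) = 15 dB.
At 1:2.5, that expands to 37.5 dB under threshold.
Output = 4 − 37.5 = -33.5 dBu.

-33.5 dBu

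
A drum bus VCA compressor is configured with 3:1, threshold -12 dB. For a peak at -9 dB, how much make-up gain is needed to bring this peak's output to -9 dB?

2 dB

The peak compresses to -12 + 3/3 = -11 dB.
To reach -9 dB requires -9 − (-11) = 2 dB of make-up.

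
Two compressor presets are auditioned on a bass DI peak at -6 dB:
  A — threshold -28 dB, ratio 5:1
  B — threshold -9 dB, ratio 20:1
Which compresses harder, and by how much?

A: overshoot 22 dB → output overshoot 4.4 dB → GR 17.6 dB.
B: overshoot 3 dB → output overshoot 0.15 dB → GR 2.85 dB.
A reduces 14.75 dB more.

A, by 14.75 dB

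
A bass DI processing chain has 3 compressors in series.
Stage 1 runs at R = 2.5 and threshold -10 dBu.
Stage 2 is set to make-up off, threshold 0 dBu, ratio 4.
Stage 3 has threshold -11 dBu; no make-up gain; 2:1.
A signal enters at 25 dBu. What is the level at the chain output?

Stage 1: 35 dB above -10 dBu, reduced 2.5:1 to 14 dB above → 4 dBu.
Stage 2: 4 dB above 0 dBu, reduced 4:1 to 1 dB above → 1 dBu.
Stage 3: 1 dBu is 12 dB over -11 dBu; at 2:1 that becomes 6 dB over, giving -5 dBu.

-5 dBu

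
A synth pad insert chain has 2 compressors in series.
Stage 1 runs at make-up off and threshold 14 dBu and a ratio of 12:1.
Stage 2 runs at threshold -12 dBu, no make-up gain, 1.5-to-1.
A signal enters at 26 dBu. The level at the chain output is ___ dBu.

Stage 1: 26 dBu is 12 dB over 14 dBu; at 12:1 that becomes 1 dB over, giving 15 dBu.
Stage 2: overshoot 27 dB → 27/1.5 = 18 dB → 6 dBu.

6 dBu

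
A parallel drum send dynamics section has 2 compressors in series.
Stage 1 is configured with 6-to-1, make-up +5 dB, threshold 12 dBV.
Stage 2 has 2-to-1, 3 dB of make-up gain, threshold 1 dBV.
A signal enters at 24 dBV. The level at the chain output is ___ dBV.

13 dBV

Stage 1: 12 dB above 12 dBV, reduced 6:1 to 2 dB above → 14 dBV; +5 dB make-up → 19 dBV.
Stage 2: overshoot 18 dB → 18/2 = 9 dB → 10 dBV; +3 dB make-up → 13 dBV.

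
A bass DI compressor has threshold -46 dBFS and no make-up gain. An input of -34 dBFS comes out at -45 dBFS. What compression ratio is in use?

12:1

Input overshoot = -34 − (-46) = 12 dB; output overshoot = -45 − (-46) = 1 dB.
Ratio = 12 / 1 = 12.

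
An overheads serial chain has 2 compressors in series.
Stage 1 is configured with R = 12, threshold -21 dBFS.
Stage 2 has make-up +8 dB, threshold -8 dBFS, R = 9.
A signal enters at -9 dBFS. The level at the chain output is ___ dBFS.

Stage 1: overshoot 12 dB → 12/12 = 1 dB → -20 dBFS.
Stage 2: -20 dBFS is at or below the -8 dBFS threshold — no compression; make-up brings it to -12 dBFS.

-12 dBFS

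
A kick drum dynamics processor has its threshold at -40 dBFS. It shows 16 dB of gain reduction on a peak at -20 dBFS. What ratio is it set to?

5:1

Input overshoot = -20 − (-40) = 20 dB.
Output overshoot = 20 − 16 = 4 dB.
Ratio = input overshoot / output overshoot = 20 / 4 = 5.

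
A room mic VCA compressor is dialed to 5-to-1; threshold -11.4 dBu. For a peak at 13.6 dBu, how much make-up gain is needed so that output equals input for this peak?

Without make-up, output = threshold + overshoot/5 = -11.4 + 5 = -6.4 dBu.
Gap to target: 20 dB.

20 dB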